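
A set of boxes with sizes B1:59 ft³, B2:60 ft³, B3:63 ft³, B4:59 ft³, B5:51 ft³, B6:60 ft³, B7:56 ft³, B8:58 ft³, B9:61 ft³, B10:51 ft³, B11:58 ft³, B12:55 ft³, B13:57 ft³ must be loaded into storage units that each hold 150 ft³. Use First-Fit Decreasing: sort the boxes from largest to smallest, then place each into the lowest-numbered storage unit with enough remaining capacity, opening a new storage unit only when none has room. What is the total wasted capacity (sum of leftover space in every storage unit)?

302

Sorted descending: 63, 61, 60, 60, 59, 59, 58, 58, 57, 56, 55, 51, 51.
Put 63 ft³ in storage unit 1; 87 ft³ remain.
Put 61 ft³ in storage unit 1; 26 ft³ remain.
Put 60 ft³ in storage unit 2; 90 ft³ remain.
Put 60 ft³ in storage unit 2; 30 ft³ remain.
Put 59 ft³ in storage unit 3; 91 ft³ remain.
Put 59 ft³ in storage unit 3; 32 ft³ remain.
Put 58 ft³ in storage unit 4; 92 ft³ remain.
Put 58 ft³ in storage unit 4; 34 ft³ remain.
Put 57 ft³ in storage unit 5; 93 ft³ remain.
Put 56 ft³ in storage unit 5; 37 ft³ remain.
Put 55 ft³ in storage unit 6; 95 ft³ remain.
Put 51 ft³ in storage unit 6; 44 ft³ remain.
Put 51 ft³ in storage unit 7; 99 ft³ remain.
7 storage units × 150 ft³ = 1050 ft³; used 748 ft³; unused 302 ft³.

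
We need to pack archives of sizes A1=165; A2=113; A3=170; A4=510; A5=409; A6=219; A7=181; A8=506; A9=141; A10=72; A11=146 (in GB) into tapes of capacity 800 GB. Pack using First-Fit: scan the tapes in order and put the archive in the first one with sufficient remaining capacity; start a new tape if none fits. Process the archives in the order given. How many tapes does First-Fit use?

Put A1 (165 GB) in tape 1; 635 GB remain.
Put A2 (113 GB) in tape 1; 522 GB remain.
Put A3 (170 GB) in tape 1; 352 GB remain.
Put A4 (510 GB) in tape 2; 290 GB remain.
Put A5 (409 GB) in tape 3; 391 GB remain.
Put A6 (219 GB) in tape 1; 133 GB remain.
Put A7 (181 GB) in tape 2; 109 GB remain.
Put A8 (506 GB) in tape 4; 294 GB remain.
Put A9 (141 GB) in tape 3; 250 GB remain.
Put A10 (72 GB) in tape 1; 61 GB remain.
Put A11 (146 GB) in tape 3; 104 GB remain.

4 tapes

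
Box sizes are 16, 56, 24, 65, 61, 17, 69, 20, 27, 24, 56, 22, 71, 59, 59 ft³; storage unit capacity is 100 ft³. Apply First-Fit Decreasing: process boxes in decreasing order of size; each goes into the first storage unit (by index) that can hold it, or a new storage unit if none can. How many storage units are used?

Sorted descending: 71, 69, 65, 61, 59, 59, 56, 56, 27, 24, 24, 22, 20, 17, 16.
storage unit 1: place 71 ft³, 29 ft³ left
storage unit 2: place 69 ft³, 31 ft³ left
storage unit 3: place 65 ft³, 35 ft³ left
storage unit 4: place 61 ft³, 39 ft³ left
storage unit 5: place 59 ft³, 41 ft³ left
storage unit 6: place 59 ft³, 41 ft³ left
storage unit 7: place 56 ft³, 44 ft³ left
storage unit 8: place 56 ft³, 44 ft³ left
storage unit 1: place 27 ft³, 2 ft³ left
storage unit 2: place 24 ft³, 7 ft³ left
storage unit 3: place 24 ft³, 11 ft³ left
storage unit 4: place 22 ft³, 17 ft³ left
storage unit 5: place 20 ft³, 21 ft³ left
storage unit 4: place 17 ft³, 0 ft³ left
storage unit 5: place 16 ft³, 5 ft³ left

8 storage units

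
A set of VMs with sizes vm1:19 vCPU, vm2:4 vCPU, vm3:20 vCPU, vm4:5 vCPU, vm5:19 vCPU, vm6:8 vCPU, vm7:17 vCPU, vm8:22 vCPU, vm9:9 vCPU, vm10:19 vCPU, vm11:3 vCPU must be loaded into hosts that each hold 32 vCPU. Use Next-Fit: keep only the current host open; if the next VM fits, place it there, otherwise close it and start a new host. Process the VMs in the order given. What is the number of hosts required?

6

host 1: place vm1 (19 vCPU), 13 vCPU left
host 1: place vm2 (4 vCPU), 9 vCPU left
host 2: place vm3 (20 vCPU), 12 vCPU left
host 2: place vm4 (5 vCPU), 7 vCPU left
host 3: place vm5 (19 vCPU), 13 vCPU left
host 3: place vm6 (8 vCPU), 5 vCPU left
host 4: place vm7 (17 vCPU), 15 vCPU left
host 5: place vm8 (22 vCPU), 10 vCPU left
host 5: place vm9 (9 vCPU), 1 vCPU left
host 6: place vm10 (19 vCPU), 13 vCPU left
host 6: place vm11 (3 vCPU), 10 vCPU left
Final hosts: [19,4] [20,5] [19,8] [17] [22,9] [19,3].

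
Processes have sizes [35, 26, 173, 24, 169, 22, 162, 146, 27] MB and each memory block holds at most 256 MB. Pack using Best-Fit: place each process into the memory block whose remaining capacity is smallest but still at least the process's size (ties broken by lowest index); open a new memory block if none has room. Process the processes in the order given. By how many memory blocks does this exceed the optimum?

Best-Fit: [35,26,173,22] [24,169,27] [162] [146] → 4 memory blocks.
Total size 784 MB; any packing needs at least ⌈784/256⌉ = 4 memory blocks.
So 4 is already optimal.

0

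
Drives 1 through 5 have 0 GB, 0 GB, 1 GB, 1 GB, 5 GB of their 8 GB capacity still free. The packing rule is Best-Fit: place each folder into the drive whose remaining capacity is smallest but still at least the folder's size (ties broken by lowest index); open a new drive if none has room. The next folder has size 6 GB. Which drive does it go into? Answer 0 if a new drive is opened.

0

No drive has ≥ 6 GB free, so a new drive is opened.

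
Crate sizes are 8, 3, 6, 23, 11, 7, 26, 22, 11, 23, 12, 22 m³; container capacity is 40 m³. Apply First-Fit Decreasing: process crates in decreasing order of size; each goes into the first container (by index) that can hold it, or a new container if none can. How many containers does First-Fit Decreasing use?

5

Sorted descending: 26, 23, 23, 22, 22, 12, 11, 11, 8, 7, 6, 3.
26 m³ → container 1 (remaining 14 m³)
23 m³ → container 2 (remaining 17 m³)
23 m³ → container 3 (remaining 17 m³)
22 m³ → container 4 (remaining 18 m³)
22 m³ → container 5 (remaining 18 m³)
12 m³ → container 1 (remaining 2 m³)
11 m³ → container 2 (remaining 6 m³)
11 m³ → container 3 (remaining 6 m³)
8 m³ → container 4 (remaining 10 m³)
7 m³ → container 4 (remaining 3 m³)
6 m³ → container 2 (remaining 0 m³)
3 m³ → container 3 (remaining 3 m³)
Final containers: [26,12] [23,11,6] [23,11,3] [22,8,7] [22].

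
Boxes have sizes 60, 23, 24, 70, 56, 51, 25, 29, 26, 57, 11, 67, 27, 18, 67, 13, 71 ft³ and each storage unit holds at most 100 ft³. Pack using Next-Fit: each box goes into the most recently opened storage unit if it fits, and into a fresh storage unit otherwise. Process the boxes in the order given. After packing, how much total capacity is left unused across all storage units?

Put 60 ft³ in storage unit 1; 40 ft³ remain.
Put 23 ft³ in storage unit 1; 17 ft³ remain.
Put 24 ft³ in storage unit 2; 76 ft³ remain.
Put 70 ft³ in storage unit 2; 6 ft³ remain.
Put 56 ft³ in storage unit 3; 44 ft³ remain.
Put 51 ft³ in storage unit 4; 49 ft³ remain.
Put 25 ft³ in storage unit 4; 24 ft³ remain.
Put 29 ft³ in storage unit 5; 71 ft³ remain.
Put 26 ft³ in storage unit 5; 45 ft³ remain.
Put 57 ft³ in storage unit 6; 43 ft³ remain.
Put 11 ft³ in storage unit 6; 32 ft³ remain.
Put 67 ft³ in storage unit 7; 33 ft³ remain.
Put 27 ft³ in storage unit 7; 6 ft³ remain.
Put 18 ft³ in storage unit 8; 82 ft³ remain.
Put 67 ft³ in storage unit 8; 15 ft³ remain.
Put 13 ft³ in storage unit 8; 2 ft³ remain.
Put 71 ft³ in storage unit 9; 29 ft³ remain.
9 storage units × 100 ft³ = 900 ft³; used 695 ft³; unused 205 ft³.

205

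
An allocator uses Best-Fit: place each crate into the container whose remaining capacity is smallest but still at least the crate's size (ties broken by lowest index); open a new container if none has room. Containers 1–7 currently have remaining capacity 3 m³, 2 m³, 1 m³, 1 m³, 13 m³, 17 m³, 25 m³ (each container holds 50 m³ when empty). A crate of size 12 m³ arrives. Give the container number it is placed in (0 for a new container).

Containers with room: container 5 (13 m³), container 6 (17 m³), container 7 (25 m³).
Tightest fit is container 5 with 13 m³ free.

5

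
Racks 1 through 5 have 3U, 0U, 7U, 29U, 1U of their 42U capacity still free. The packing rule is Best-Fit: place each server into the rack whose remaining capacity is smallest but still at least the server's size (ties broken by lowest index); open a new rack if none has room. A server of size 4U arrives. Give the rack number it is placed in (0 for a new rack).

3

Racks with room: rack 3 (7U), rack 4 (29U).
Tightest fit is rack 3 with 7U free.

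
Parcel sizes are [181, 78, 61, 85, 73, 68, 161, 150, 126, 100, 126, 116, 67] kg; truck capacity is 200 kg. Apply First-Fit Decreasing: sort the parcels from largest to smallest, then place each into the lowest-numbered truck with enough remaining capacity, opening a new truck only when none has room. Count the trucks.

Sorted descending: 181, 161, 150, 126, 126, 116, 100, 85, 78, 73, 68, 67, 61.
181 kg → truck 1 (remaining 19 kg)
161 kg → truck 2 (remaining 39 kg)
150 kg → truck 3 (remaining 50 kg)
126 kg → truck 4 (remaining 74 kg)
126 kg → truck 5 (remaining 74 kg)
116 kg → truck 6 (remaining 84 kg)
100 kg → truck 7 (remaining 100 kg)
85 kg → truck 7 (remaining 15 kg)
78 kg → truck 6 (remaining 6 kg)
73 kg → truck 4 (remaining 1 kg)
68 kg → truck 5 (remaining 6 kg)
67 kg → truck 8 (remaining 133 kg)
61 kg → truck 8 (remaining 72 kg)
Final trucks: [181] [161] [150] [126,73] [126,68] [116,78] [100,85] [67,61].

8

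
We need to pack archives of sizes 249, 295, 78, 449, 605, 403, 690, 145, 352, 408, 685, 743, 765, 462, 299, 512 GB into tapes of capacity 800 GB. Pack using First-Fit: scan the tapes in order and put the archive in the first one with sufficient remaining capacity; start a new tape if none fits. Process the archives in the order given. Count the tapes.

Put 249 GB in tape 1; 551 GB remain.
Put 295 GB in tape 1; 256 GB remain.
Put 78 GB in tape 1; 178 GB remain.
Put 449 GB in tape 2; 351 GB remain.
Put 605 GB in tape 3; 195 GB remain.
Put 403 GB in tape 4; 397 GB remain.
Put 690 GB in tape 5; 110 GB remain.
Put 145 GB in tape 1; 33 GB remain.
Put 352 GB in tape 4; 45 GB remain.
Put 408 GB in tape 6; 392 GB remain.
Put 685 GB in tape 7; 115 GB remain.
Put 743 GB in tape 8; 57 GB remain.
Put 765 GB in tape 9; 35 GB remain.
Put 462 GB in tape 10; 338 GB remain.
Put 299 GB in tape 2; 52 GB remain.
Put 512 GB in tape 11; 288 GB remain.

11 tapes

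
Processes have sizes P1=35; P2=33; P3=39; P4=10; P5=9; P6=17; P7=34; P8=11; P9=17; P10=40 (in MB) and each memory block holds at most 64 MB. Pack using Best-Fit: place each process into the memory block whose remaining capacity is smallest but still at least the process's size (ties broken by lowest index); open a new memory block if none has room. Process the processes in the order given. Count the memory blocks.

P1 (35 MB) → memory block 1 (remaining 29 MB)
P2 (33 MB) → memory block 2 (remaining 31 MB)
P3 (39 MB) → memory block 3 (remaining 25 MB)
P4 (10 MB) → memory block 3 (remaining 15 MB)
P5 (9 MB) → memory block 3 (remaining 6 MB)
P6 (17 MB) → memory block 1 (remaining 12 MB)
P7 (34 MB) → memory block 4 (remaining 30 MB)
P8 (11 MB) → memory block 1 (remaining 1 MB)
P9 (17 MB) → memory block 4 (remaining 13 MB)
P10 (40 MB) → memory block 5 (remaining 24 MB)

5 memory blocks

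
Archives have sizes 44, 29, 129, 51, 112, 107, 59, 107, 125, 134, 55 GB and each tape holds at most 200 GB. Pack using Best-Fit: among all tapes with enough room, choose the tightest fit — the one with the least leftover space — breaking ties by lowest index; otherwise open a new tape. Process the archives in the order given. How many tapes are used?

6 tapes

44 GB → tape 1 (remaining 156 GB)
29 GB → tape 1 (remaining 127 GB)
129 GB → tape 2 (remaining 71 GB)
51 GB → tape 2 (remaining 20 GB)
112 GB → tape 1 (remaining 15 GB)
107 GB → tape 3 (remaining 93 GB)
59 GB → tape 3 (remaining 34 GB)
107 GB → tape 4 (remaining 93 GB)
125 GB → tape 5 (remaining 75 GB)
134 GB → tape 6 (remaining 66 GB)
55 GB → tape 6 (remaining 11 GB)
Final tapes: [44,29,112] [129,51] [107,59] [107] [125] [134,55].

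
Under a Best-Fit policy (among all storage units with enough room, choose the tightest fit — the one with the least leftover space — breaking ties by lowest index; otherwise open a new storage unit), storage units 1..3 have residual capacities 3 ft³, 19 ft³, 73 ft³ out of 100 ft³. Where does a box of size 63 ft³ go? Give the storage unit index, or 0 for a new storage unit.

Storage units with room: storage unit 3 (73 ft³).
Tightest fit is storage unit 3 with 73 ft³ free.

3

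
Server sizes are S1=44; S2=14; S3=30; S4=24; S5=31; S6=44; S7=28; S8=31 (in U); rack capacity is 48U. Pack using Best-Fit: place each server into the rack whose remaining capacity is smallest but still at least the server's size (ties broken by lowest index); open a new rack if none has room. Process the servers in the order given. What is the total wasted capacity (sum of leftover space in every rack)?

rack 1: place S1 (44U), 4U left
rack 2: place S2 (14U), 34U left
rack 2: place S3 (30U), 4U left
rack 3: place S4 (24U), 24U left
rack 4: place S5 (31U), 17U left
rack 5: place S6 (44U), 4U left
rack 6: place S7 (28U), 20U left
rack 7: place S8 (31U), 17U left
7 racks × 48U = 336U; used 246U; unused 90U.

90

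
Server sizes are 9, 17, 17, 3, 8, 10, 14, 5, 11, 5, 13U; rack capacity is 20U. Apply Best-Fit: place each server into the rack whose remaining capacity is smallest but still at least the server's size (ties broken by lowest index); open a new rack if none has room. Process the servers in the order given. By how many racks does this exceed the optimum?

1

Best-Fit: [9,8] [17,3] [17] [10] [14,5] [11,5] [13] → 7 racks.
Total size 112U; any packing needs at least ⌈112/20⌉ = 6 racks.
An optimal packing achieves that bound: [17,3] [17] [14,5] [13,5] [11,9] [10,8] → 6 racks.
Excess: 7 − 6 = 1.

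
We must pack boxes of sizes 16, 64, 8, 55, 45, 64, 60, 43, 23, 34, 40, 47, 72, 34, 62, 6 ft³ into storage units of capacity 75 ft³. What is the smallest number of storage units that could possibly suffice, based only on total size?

Total size = 16 + 64 + 8 + 55 + 45 + 64 + 60 + 43 + 23 + 34 + 40 + 47 + 72 + 34 + 62 + 6 = 673 ft³.
⌈673 / 75⌉ = 9.

9 storage units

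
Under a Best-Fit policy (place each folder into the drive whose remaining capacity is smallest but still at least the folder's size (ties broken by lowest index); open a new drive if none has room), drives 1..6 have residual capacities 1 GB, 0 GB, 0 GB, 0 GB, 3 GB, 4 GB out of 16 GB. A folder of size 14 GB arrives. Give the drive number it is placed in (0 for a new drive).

0

No drive has ≥ 14 GB free, so a new drive is opened.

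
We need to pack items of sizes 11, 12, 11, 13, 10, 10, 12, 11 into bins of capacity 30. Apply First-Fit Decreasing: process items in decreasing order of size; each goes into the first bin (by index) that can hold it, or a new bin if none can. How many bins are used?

Sorted descending: 13, 12, 12, 11, 11, 11, 10, 10.
13 → bin 1 (remaining 17)
12 → bin 1 (remaining 5)
12 → bin 2 (remaining 18)
11 → bin 2 (remaining 7)
11 → bin 3 (remaining 19)
11 → bin 3 (remaining 8)
10 → bin 4 (remaining 20)
10 → bin 4 (remaining 10)
Final bins: [13,12] [12,11] [11,11] [10,10].

4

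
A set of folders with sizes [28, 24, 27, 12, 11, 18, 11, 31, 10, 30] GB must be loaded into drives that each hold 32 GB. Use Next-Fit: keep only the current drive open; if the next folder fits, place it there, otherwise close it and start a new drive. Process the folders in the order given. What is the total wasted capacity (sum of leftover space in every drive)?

Put 28 GB in drive 1; 4 GB remain.
Put 24 GB in drive 2; 8 GB remain.
Put 27 GB in drive 3; 5 GB remain.
Put 12 GB in drive 4; 20 GB remain.
Put 11 GB in drive 4; 9 GB remain.
Put 18 GB in drive 5; 14 GB remain.
Put 11 GB in drive 5; 3 GB remain.
Put 31 GB in drive 6; 1 GB remain.
Put 10 GB in drive 7; 22 GB remain.
Put 30 GB in drive 8; 2 GB remain.
8 drives × 32 GB = 256 GB; used 202 GB; unused 54 GB.

54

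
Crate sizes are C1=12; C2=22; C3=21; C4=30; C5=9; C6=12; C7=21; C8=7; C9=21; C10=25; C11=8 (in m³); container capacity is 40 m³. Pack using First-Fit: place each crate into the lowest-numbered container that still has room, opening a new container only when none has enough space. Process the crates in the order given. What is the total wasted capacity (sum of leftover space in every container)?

52

Put C1 (12 m³) in container 1; 28 m³ remain.
Put C2 (22 m³) in container 1; 6 m³ remain.
Put C3 (21 m³) in container 2; 19 m³ remain.
Put C4 (30 m³) in container 3; 10 m³ remain.
Put C5 (9 m³) in container 2; 10 m³ remain.
Put C6 (12 m³) in container 4; 28 m³ remain.
Put C7 (21 m³) in container 4; 7 m³ remain.
Put C8 (7 m³) in container 2; 3 m³ remain.
Put C9 (21 m³) in container 5; 19 m³ remain.
Put C10 (25 m³) in container 6; 15 m³ remain.
Put C11 (8 m³) in container 3; 2 m³ remain.
6 containers × 40 m³ = 240 m³; used 188 m³; unused 52 m³.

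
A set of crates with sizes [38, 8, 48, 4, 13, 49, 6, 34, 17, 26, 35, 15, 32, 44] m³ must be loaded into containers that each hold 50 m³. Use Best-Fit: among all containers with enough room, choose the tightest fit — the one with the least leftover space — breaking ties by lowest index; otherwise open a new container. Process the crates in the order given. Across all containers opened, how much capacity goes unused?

81

Put 38 m³ in container 1; 12 m³ remain.
Put 8 m³ in container 1; 4 m³ remain.
Put 48 m³ in container 2; 2 m³ remain.
Put 4 m³ in container 1; 0 m³ remain.
Put 13 m³ in container 3; 37 m³ remain.
Put 49 m³ in container 4; 1 m³ remain.
Put 6 m³ in container 3; 31 m³ remain.
Put 34 m³ in container 5; 16 m³ remain.
Put 17 m³ in container 3; 14 m³ remain.
Put 26 m³ in container 6; 24 m³ remain.
Put 35 m³ in container 7; 15 m³ remain.
Put 15 m³ in container 7; 0 m³ remain.
Put 32 m³ in container 8; 18 m³ remain.
Put 44 m³ in container 9; 6 m³ remain.
9 containers × 50 m³ = 450 m³; used 369 m³; unused 81 m³.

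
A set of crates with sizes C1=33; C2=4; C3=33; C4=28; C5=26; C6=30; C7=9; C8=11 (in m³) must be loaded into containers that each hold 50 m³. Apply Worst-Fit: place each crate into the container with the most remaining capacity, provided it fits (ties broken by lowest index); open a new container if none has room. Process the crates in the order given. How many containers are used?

5

Put C1 (33 m³) in container 1; 17 m³ remain.
Put C2 (4 m³) in container 1; 13 m³ remain.
Put C3 (33 m³) in container 2; 17 m³ remain.
Put C4 (28 m³) in container 3; 22 m³ remain.
Put C5 (26 m³) in container 4; 24 m³ remain.
Put C6 (30 m³) in container 5; 20 m³ remain.
Put C7 (9 m³) in container 4; 15 m³ remain.
Put C8 (11 m³) in container 3; 11 m³ remain.
Final containers: [33,4] [33] [28,11] [26,9] [30].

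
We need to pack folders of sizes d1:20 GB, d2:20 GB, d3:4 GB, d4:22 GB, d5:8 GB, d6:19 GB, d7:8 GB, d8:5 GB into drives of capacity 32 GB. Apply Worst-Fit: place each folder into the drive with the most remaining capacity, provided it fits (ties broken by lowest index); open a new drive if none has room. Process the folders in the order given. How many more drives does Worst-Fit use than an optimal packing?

0

Worst-Fit: [20,4] [20,8] [22,5] [19,8] → 4 drives.
Total size 106 GB; any packing needs at least ⌈106/32⌉ = 4 drives.
So 4 is already optimal.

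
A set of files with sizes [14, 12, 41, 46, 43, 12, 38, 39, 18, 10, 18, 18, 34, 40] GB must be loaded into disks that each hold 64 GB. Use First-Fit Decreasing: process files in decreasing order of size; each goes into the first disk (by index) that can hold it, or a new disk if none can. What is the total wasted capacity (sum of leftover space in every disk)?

65

Sorted descending: 46, 43, 41, 40, 39, 38, 34, 18, 18, 18, 14, 12, 12, 10.
46 GB → disk 1 (remaining 18 GB)
43 GB → disk 2 (remaining 21 GB)
41 GB → disk 3 (remaining 23 GB)
40 GB → disk 4 (remaining 24 GB)
39 GB → disk 5 (remaining 25 GB)
38 GB → disk 6 (remaining 26 GB)
34 GB → disk 7 (remaining 30 GB)
18 GB → disk 1 (remaining 0 GB)
18 GB → disk 2 (remaining 3 GB)
18 GB → disk 3 (remaining 5 GB)
14 GB → disk 4 (remaining 10 GB)
12 GB → disk 5 (remaining 13 GB)
12 GB → disk 5 (remaining 1 GB)
10 GB → disk 4 (remaining 0 GB)
7 disks × 64 GB = 448 GB; used 383 GB; unused 65 GB.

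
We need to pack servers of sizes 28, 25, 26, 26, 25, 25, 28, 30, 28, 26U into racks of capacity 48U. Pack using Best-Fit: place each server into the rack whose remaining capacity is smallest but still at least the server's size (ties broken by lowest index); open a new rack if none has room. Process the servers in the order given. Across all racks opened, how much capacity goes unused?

213

rack 1: place 28U, 20U left
rack 2: place 25U, 23U left
rack 3: place 26U, 22U left
rack 4: place 26U, 22U left
rack 5: place 25U, 23U left
rack 6: place 25U, 23U left
rack 7: place 28U, 20U left
rack 8: place 30U, 18U left
rack 9: place 28U, 20U left
rack 10: place 26U, 22U left
10 racks × 48U = 480U; used 267U; unused 213U.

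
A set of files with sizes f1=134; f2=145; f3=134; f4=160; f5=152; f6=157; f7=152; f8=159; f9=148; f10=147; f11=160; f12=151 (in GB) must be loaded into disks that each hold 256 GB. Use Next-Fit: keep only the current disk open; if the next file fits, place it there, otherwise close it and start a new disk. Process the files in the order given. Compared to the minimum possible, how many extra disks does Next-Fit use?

0

Next-Fit: [134] [145] [134] [160] [152] [157] [152] [159] [148] [147] [160] [151] → 12 disks.
12 files exceed 128 GB (half the capacity), and no two of those can share a disk, so at least 12 disks are needed.
So 12 is already optimal.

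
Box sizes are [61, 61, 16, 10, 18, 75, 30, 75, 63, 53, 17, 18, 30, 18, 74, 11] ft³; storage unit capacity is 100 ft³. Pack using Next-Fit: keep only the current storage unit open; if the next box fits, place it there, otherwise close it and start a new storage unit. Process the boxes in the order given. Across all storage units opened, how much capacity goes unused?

270

61 ft³ → storage unit 1 (remaining 39 ft³)
61 ft³ → storage unit 2 (remaining 39 ft³)
16 ft³ → storage unit 2 (remaining 23 ft³)
10 ft³ → storage unit 2 (remaining 13 ft³)
18 ft³ → storage unit 3 (remaining 82 ft³)
75 ft³ → storage unit 3 (remaining 7 ft³)
30 ft³ → storage unit 4 (remaining 70 ft³)
75 ft³ → storage unit 5 (remaining 25 ft³)
63 ft³ → storage unit 6 (remaining 37 ft³)
53 ft³ → storage unit 7 (remaining 47 ft³)
17 ft³ → storage unit 7 (remaining 30 ft³)
18 ft³ → storage unit 7 (remaining 12 ft³)
30 ft³ → storage unit 8 (remaining 70 ft³)
18 ft³ → storage unit 8 (remaining 52 ft³)
74 ft³ → storage unit 9 (remaining 26 ft³)
11 ft³ → storage unit 9 (remaining 15 ft³)
9 storage units × 100 ft³ = 900 ft³; used 630 ft³; unused 270 ft³.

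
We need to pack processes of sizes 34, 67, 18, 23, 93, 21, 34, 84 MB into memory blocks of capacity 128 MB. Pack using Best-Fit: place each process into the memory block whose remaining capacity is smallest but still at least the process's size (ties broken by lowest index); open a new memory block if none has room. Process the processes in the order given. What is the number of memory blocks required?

4

34 MB → memory block 1 (remaining 94 MB)
67 MB → memory block 1 (remaining 27 MB)
18 MB → memory block 1 (remaining 9 MB)
23 MB → memory block 2 (remaining 105 MB)
93 MB → memory block 2 (remaining 12 MB)
21 MB → memory block 3 (remaining 107 MB)
34 MB → memory block 3 (remaining 73 MB)
84 MB → memory block 4 (remaining 44 MB)
Final memory blocks: [34,67,18] [23,93] [21,34] [84].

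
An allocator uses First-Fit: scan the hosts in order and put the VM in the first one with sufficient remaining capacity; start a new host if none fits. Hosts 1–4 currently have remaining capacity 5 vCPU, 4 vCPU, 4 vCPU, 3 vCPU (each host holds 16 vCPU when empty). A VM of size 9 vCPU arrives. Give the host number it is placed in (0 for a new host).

No host has ≥ 9 vCPU free, so a new host is opened.

0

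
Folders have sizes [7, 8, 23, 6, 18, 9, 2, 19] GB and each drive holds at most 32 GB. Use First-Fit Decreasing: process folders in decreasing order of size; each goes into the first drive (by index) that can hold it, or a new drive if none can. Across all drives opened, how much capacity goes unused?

Sorted descending: 23, 19, 18, 9, 8, 7, 6, 2.
23 GB → drive 1 (remaining 9 GB)
19 GB → drive 2 (remaining 13 GB)
18 GB → drive 3 (remaining 14 GB)
9 GB → drive 1 (remaining 0 GB)
8 GB → drive 2 (remaining 5 GB)
7 GB → drive 3 (remaining 7 GB)
6 GB → drive 3 (remaining 1 GB)
2 GB → drive 2 (remaining 3 GB)
3 drives × 32 GB = 96 GB; used 92 GB; unused 4 GB.

4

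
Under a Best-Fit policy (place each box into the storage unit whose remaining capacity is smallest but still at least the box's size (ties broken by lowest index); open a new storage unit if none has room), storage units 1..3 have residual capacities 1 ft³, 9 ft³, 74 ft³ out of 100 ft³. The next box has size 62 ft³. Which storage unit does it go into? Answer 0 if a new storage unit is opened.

3

Storage units with room: storage unit 3 (74 ft³).
Tightest fit is storage unit 3 with 74 ft³ free.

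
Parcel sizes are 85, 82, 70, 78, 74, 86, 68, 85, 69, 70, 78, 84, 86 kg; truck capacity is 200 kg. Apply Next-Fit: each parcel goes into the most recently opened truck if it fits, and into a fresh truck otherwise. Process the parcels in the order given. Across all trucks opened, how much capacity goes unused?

385

85 kg → truck 1 (remaining 115 kg)
82 kg → truck 1 (remaining 33 kg)
70 kg → truck 2 (remaining 130 kg)
78 kg → truck 2 (remaining 52 kg)
74 kg → truck 3 (remaining 126 kg)
86 kg → truck 3 (remaining 40 kg)
68 kg → truck 4 (remaining 132 kg)
85 kg → truck 4 (remaining 47 kg)
69 kg → truck 5 (remaining 131 kg)
70 kg → truck 5 (remaining 61 kg)
78 kg → truck 6 (remaining 122 kg)
84 kg → truck 6 (remaining 38 kg)
86 kg → truck 7 (remaining 114 kg)
7 trucks × 200 kg = 1400 kg; used 1015 kg; unused 385 kg.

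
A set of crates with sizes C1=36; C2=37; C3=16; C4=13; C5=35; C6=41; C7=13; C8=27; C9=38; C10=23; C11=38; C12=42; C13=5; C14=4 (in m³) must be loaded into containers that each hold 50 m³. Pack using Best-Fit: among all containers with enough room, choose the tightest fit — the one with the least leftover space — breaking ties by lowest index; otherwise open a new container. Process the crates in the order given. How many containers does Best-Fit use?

9

Put C1 (36 m³) in container 1; 14 m³ remain.
Put C2 (37 m³) in container 2; 13 m³ remain.
Put C3 (16 m³) in container 3; 34 m³ remain.
Put C4 (13 m³) in container 2; 0 m³ remain.
Put C5 (35 m³) in container 4; 15 m³ remain.
Put C6 (41 m³) in container 5; 9 m³ remain.
Put C7 (13 m³) in container 1; 1 m³ remain.
Put C8 (27 m³) in container 3; 7 m³ remain.
Put C9 (38 m³) in container 6; 12 m³ remain.
Put C10 (23 m³) in container 7; 27 m³ remain.
Put C11 (38 m³) in container 8; 12 m³ remain.
Put C12 (42 m³) in container 9; 8 m³ remain.
Put C13 (5 m³) in container 3; 2 m³ remain.
Put C14 (4 m³) in container 9; 4 m³ remain.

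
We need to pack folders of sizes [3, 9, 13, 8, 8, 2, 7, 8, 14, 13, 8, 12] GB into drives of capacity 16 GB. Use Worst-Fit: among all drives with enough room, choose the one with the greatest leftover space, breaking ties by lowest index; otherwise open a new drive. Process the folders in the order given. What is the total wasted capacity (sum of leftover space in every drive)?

Put 3 GB in drive 1; 13 GB remain.
Put 9 GB in drive 1; 4 GB remain.
Put 13 GB in drive 2; 3 GB remain.
Put 8 GB in drive 3; 8 GB remain.
Put 8 GB in drive 3; 0 GB remain.
Put 2 GB in drive 1; 2 GB remain.
Put 7 GB in drive 4; 9 GB remain.
Put 8 GB in drive 4; 1 GB remain.
Put 14 GB in drive 5; 2 GB remain.
Put 13 GB in drive 6; 3 GB remain.
Put 8 GB in drive 7; 8 GB remain.
Put 12 GB in drive 8; 4 GB remain.
8 drives × 16 GB = 128 GB; used 105 GB; unused 23 GB.

23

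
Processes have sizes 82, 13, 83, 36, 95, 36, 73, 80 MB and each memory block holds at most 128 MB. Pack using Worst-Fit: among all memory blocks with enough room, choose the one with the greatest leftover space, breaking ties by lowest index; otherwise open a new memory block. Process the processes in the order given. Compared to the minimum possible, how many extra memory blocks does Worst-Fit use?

0

Worst-Fit: [82,13] [83,36] [95] [36,73] [80] → 5 memory blocks.
5 processes exceed 64 MB (half the capacity), and no two of those can share a memory block, so at least 5 memory blocks are needed.
So 5 is already optimal.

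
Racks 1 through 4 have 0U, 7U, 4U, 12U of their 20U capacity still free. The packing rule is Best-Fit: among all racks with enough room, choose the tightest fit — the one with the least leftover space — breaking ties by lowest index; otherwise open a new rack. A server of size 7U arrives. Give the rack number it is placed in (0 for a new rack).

2

Racks with room: rack 2 (7U), rack 4 (12U).
Tightest fit is rack 2 with 7U free.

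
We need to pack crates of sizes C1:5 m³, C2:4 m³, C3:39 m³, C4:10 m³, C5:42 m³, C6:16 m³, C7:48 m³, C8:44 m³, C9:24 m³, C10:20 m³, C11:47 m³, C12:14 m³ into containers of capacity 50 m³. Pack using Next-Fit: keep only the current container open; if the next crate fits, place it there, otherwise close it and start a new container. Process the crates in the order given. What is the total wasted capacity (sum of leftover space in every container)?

container 1: place C1 (5 m³), 45 m³ left
container 1: place C2 (4 m³), 41 m³ left
container 1: place C3 (39 m³), 2 m³ left
container 2: place C4 (10 m³), 40 m³ left
container 3: place C5 (42 m³), 8 m³ left
container 4: place C6 (16 m³), 34 m³ left
container 5: place C7 (48 m³), 2 m³ left
container 6: place C8 (44 m³), 6 m³ left
container 7: place C9 (24 m³), 26 m³ left
container 7: place C10 (20 m³), 6 m³ left
container 8: place C11 (47 m³), 3 m³ left
container 9: place C12 (14 m³), 36 m³ left
9 containers × 50 m³ = 450 m³; used 313 m³; unused 137 m³.

137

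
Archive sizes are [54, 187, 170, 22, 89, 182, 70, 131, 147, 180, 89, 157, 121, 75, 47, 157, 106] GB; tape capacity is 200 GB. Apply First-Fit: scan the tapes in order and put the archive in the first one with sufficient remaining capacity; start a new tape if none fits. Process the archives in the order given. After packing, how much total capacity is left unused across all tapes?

tape 1: place 54 GB, 146 GB left
tape 2: place 187 GB, 13 GB left
tape 3: place 170 GB, 30 GB left
tape 1: place 22 GB, 124 GB left
tape 1: place 89 GB, 35 GB left
tape 4: place 182 GB, 18 GB left
tape 5: place 70 GB, 130 GB left
tape 6: place 131 GB, 69 GB left
tape 7: place 147 GB, 53 GB left
tape 8: place 180 GB, 20 GB left
tape 5: place 89 GB, 41 GB left
tape 9: place 157 GB, 43 GB left
tape 10: place 121 GB, 79 GB left
tape 10: place 75 GB, 4 GB left
tape 6: place 47 GB, 22 GB left
tape 11: place 157 GB, 43 GB left
tape 12: place 106 GB, 94 GB left
12 tapes × 200 GB = 2400 GB; used 1984 GB; unused 416 GB.

416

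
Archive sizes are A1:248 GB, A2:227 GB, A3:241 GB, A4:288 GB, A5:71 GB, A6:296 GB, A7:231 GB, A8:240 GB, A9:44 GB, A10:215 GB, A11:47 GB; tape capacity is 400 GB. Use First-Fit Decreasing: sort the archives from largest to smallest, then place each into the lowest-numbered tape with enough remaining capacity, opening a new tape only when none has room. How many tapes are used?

8 tapes

Sorted descending: 296, 288, 248, 241, 240, 231, 227, 215, 71, 47, 44.
tape 1: place 296 GB, 104 GB left
tape 2: place 288 GB, 112 GB left
tape 3: place 248 GB, 152 GB left
tape 4: place 241 GB, 159 GB left
tape 5: place 240 GB, 160 GB left
tape 6: place 231 GB, 169 GB left
tape 7: place 227 GB, 173 GB left
tape 8: place 215 GB, 185 GB left
tape 1: place 71 GB, 33 GB left
tape 2: place 47 GB, 65 GB left
tape 2: place 44 GB, 21 GB left
Final tapes: [296,71] [288,47,44] [248] [241] [240] [231] [227] [215].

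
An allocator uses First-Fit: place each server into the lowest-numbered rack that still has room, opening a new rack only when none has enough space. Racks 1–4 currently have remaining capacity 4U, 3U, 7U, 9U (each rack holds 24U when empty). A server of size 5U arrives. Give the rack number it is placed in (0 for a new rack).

3

Racks with room: rack 3 (7U), rack 4 (9U).
The first with room is rack 3.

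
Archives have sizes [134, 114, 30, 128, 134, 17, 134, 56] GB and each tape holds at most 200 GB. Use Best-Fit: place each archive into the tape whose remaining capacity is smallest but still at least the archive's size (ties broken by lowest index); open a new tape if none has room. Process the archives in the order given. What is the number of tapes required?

Put 134 GB in tape 1; 66 GB remain.
Put 114 GB in tape 2; 86 GB remain.
Put 30 GB in tape 1; 36 GB remain.
Put 128 GB in tape 3; 72 GB remain.
Put 134 GB in tape 4; 66 GB remain.
Put 17 GB in tape 1; 19 GB remain.
Put 134 GB in tape 5; 66 GB remain.
Put 56 GB in tape 4; 10 GB remain.

5 tapes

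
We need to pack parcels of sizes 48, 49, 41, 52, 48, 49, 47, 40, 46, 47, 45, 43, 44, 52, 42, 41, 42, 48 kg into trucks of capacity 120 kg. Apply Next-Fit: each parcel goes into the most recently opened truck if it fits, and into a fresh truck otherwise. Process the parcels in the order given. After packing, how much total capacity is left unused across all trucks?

48 kg → truck 1 (remaining 72 kg)
49 kg → truck 1 (remaining 23 kg)
41 kg → truck 2 (remaining 79 kg)
52 kg → truck 2 (remaining 27 kg)
48 kg → truck 3 (remaining 72 kg)
49 kg → truck 3 (remaining 23 kg)
47 kg → truck 4 (remaining 73 kg)
40 kg → truck 4 (remaining 33 kg)
46 kg → truck 5 (remaining 74 kg)
47 kg → truck 5 (remaining 27 kg)
45 kg → truck 6 (remaining 75 kg)
43 kg → truck 6 (remaining 32 kg)
44 kg → truck 7 (remaining 76 kg)
52 kg → truck 7 (remaining 24 kg)
42 kg → truck 8 (remaining 78 kg)
41 kg → truck 8 (remaining 37 kg)
42 kg → truck 9 (remaining 78 kg)
48 kg → truck 9 (remaining 30 kg)
9 trucks × 120 kg = 1080 kg; used 824 kg; unused 256 kg.

256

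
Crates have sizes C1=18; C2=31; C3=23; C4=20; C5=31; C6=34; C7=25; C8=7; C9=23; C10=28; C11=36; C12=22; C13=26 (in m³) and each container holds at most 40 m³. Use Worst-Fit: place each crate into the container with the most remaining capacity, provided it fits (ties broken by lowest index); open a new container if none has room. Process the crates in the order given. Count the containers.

11 containers

container 1: place C1 (18 m³), 22 m³ left
container 2: place C2 (31 m³), 9 m³ left
container 3: place C3 (23 m³), 17 m³ left
container 1: place C4 (20 m³), 2 m³ left
container 4: place C5 (31 m³), 9 m³ left
container 5: place C6 (34 m³), 6 m³ left
container 6: place C7 (25 m³), 15 m³ left
container 3: place C8 (7 m³), 10 m³ left
container 7: place C9 (23 m³), 17 m³ left
container 8: place C10 (28 m³), 12 m³ left
container 9: place C11 (36 m³), 4 m³ left
container 10: place C12 (22 m³), 18 m³ left
container 11: place C13 (26 m³), 14 m³ left
Final containers: [18,20] [31] [23,7] [31] [34] [25] [23] [28] [36] [22] [26].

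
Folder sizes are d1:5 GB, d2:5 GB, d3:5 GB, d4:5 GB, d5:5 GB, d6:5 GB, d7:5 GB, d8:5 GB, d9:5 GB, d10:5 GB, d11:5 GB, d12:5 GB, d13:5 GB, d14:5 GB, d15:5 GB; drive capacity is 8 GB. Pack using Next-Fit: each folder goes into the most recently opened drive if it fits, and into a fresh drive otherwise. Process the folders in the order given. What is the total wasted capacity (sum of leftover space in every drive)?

d1 (5 GB) → drive 1 (remaining 3 GB)
d2 (5 GB) → drive 2 (remaining 3 GB)
d3 (5 GB) → drive 3 (remaining 3 GB)
d4 (5 GB) → drive 4 (remaining 3 GB)
d5 (5 GB) → drive 5 (remaining 3 GB)
d6 (5 GB) → drive 6 (remaining 3 GB)
d7 (5 GB) → drive 7 (remaining 3 GB)
d8 (5 GB) → drive 8 (remaining 3 GB)
d9 (5 GB) → drive 9 (remaining 3 GB)
d10 (5 GB) → drive 10 (remaining 3 GB)
d11 (5 GB) → drive 11 (remaining 3 GB)
d12 (5 GB) → drive 12 (remaining 3 GB)
d13 (5 GB) → drive 13 (remaining 3 GB)
d14 (5 GB) → drive 14 (remaining 3 GB)
d15 (5 GB) → drive 15 (remaining 3 GB)
15 drives × 8 GB = 120 GB; used 75 GB; unused 45 GB.

45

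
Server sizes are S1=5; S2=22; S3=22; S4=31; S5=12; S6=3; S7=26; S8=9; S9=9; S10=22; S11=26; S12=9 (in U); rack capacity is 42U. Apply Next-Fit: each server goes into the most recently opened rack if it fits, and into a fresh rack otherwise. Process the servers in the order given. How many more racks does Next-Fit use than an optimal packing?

0

Next-Fit: [5,22] [22] [31] [12,3,26] [9,9,22] [26,9] → 6 racks.
6 servers exceed 21U (half the capacity), and no two of those can share a rack, so at least 6 racks are needed.
So 6 is already optimal.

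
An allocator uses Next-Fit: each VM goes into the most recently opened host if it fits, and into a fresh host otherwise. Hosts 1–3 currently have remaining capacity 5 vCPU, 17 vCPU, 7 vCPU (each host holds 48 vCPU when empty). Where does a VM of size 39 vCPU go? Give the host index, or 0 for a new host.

Next-Fit only looks at host 3, which has 7 vCPU free.
39 vCPU does not fit, so a new host is opened.

0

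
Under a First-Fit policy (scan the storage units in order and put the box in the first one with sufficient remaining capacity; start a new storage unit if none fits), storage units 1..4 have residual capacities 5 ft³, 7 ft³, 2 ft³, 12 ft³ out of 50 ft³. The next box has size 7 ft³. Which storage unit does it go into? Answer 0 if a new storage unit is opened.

2

Storage units with room: storage unit 2 (7 ft³), storage unit 4 (12 ft³).
The first with room is storage unit 2.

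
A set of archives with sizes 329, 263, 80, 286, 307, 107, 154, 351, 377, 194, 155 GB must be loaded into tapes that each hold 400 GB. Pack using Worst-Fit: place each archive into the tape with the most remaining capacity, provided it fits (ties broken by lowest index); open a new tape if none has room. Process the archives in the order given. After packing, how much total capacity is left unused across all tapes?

Put 329 GB in tape 1; 71 GB remain.
Put 263 GB in tape 2; 137 GB remain.
Put 80 GB in tape 2; 57 GB remain.
Put 286 GB in tape 3; 114 GB remain.
Put 307 GB in tape 4; 93 GB remain.
Put 107 GB in tape 3; 7 GB remain.
Put 154 GB in tape 5; 246 GB remain.
Put 351 GB in tape 6; 49 GB remain.
Put 377 GB in tape 7; 23 GB remain.
Put 194 GB in tape 5; 52 GB remain.
Put 155 GB in tape 8; 245 GB remain.
8 tapes × 400 GB = 3200 GB; used 2603 GB; unused 597 GB.

597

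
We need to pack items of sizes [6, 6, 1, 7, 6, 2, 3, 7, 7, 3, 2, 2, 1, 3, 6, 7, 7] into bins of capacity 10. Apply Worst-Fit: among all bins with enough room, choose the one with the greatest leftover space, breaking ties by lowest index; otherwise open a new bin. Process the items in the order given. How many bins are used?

9

bin 1: place 6, 4 left
bin 2: place 6, 4 left
bin 1: place 1, 3 left
bin 3: place 7, 3 left
bin 4: place 6, 4 left
bin 2: place 2, 2 left
bin 4: place 3, 1 left
bin 5: place 7, 3 left
bin 6: place 7, 3 left
bin 1: place 3, 0 left
bin 3: place 2, 1 left
bin 5: place 2, 1 left
bin 6: place 1, 2 left
bin 7: place 3, 7 left
bin 7: place 6, 1 left
bin 8: place 7, 3 left
bin 9: place 7, 3 left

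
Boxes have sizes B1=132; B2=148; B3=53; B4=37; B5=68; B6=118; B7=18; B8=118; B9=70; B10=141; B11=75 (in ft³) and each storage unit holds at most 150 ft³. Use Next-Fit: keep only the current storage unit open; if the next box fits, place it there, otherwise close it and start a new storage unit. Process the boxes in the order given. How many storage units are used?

Put B1 (132 ft³) in storage unit 1; 18 ft³ remain.
Put B2 (148 ft³) in storage unit 2; 2 ft³ remain.
Put B3 (53 ft³) in storage unit 3; 97 ft³ remain.
Put B4 (37 ft³) in storage unit 3; 60 ft³ remain.
Put B5 (68 ft³) in storage unit 4; 82 ft³ remain.
Put B6 (118 ft³) in storage unit 5; 32 ft³ remain.
Put B7 (18 ft³) in storage unit 5; 14 ft³ remain.
Put B8 (118 ft³) in storage unit 6; 32 ft³ remain.
Put B9 (70 ft³) in storage unit 7; 80 ft³ remain.
Put B10 (141 ft³) in storage unit 8; 9 ft³ remain.
Put B11 (75 ft³) in storage unit 9; 75 ft³ remain.

9 storage units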